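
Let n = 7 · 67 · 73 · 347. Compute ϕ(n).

φ(7) = 7 − 1 = 6.
φ(67) = 67 − 1 = 66.
φ(73) = 73 − 1 = 72.
φ(347) = 347 − 1 = 346.
Multiply: 6 · 66 · 72 · 346 = 9865152.

9865152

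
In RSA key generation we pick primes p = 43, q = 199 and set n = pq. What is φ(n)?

φ(43) = 43 − 1 = 42.
φ(199) = 199 − 1 = 198.
Since φ is multiplicative, φ(8557) = 42 · 198 = 8316.

8316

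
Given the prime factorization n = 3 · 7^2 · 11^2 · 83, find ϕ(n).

φ(3) = 3 − 1 = 2.
φ(7^2) = 7^1·(7−1) = 7·6 = 42.
φ(11^2) = 11^1·(11−1) = 11·10 = 110.
φ(83) = 83 − 1 = 82.
φ(1476321) = 2 × 42 × 110 × 82 = 757680.

757680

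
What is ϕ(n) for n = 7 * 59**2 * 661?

φ(7) = 7 − 1 = 6.
φ(59^2) = 59^1·(59−1) = 59·58 = 3422.
φ(661) = 661 − 1 = 660.
Since φ is multiplicative, φ(16106587) = 6 · 3422 · 660 = 13551120.

13551120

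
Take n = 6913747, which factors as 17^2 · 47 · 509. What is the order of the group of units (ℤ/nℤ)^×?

φ(17^2) = 17^2 − 17^1 = 289 − 17 = 272.
φ(47) = 47 − 1 = 46.
φ(509) = 509 − 1 = 508.
Multiply: 272 · 46 · 508 = 6356096.

6356096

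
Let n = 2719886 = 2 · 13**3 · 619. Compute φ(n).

φ(2719886) = 2719886 · (1 − 1/2) · (1 − 1/13) · (1 − 1/619)
       = 2719886 · 7416/16094 = 1253304.

1253304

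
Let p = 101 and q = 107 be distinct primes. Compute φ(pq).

10600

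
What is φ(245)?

168

245 = 5 * 7**2.
φ(5) = 5 − 1 = 4.
φ(7^2) = 7^2 − 7^1 = 49 − 7 = 42.
φ(245) = 4 × 42 = 168.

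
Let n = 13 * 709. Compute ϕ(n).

8496

φ(13) = 13 − 1 = 12.
φ(709) = 709 − 1 = 708.
Multiply: 12 · 708 = 8496.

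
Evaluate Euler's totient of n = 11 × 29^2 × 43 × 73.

24554880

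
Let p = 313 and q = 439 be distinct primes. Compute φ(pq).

φ(n) = (p − 1)(q − 1) = (313−1)(439−1) = 312·438 = 136656.

136656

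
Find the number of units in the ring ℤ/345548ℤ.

345548 = 2**2 · 7**2 · 41 · 43.
φ(345548) = 345548 · (1 − 1/2) · (1 − 1/7) · (1 − 1/41) · (1 − 1/43)
       = 345548 · 10080/24682 = 141120.

141120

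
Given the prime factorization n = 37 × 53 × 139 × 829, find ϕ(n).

213902208

φ(225967991) = 225967991 · (1 − 1/37) · (1 − 1/53) · (1 − 1/139) · (1 − 1/829)
       = 225967991 · 213902208/225967991 = 213902208.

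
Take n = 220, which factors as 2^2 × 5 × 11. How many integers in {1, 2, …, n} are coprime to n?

80

φ(220) = 220 · (1 − 1/2) · (1 − 1/5) · (1 − 1/11)
       = 220 · 40/110 = 80.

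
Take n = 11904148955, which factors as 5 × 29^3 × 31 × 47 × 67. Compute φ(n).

φ(11904148955) = 11904148955 · (1 − 1/5) · (1 − 1/29) · (1 − 1/31) · (1 − 1/47) · (1 − 1/67)
       = 11904148955 · 10200960/14154755 = 8579007360.

8579007360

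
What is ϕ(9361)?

7920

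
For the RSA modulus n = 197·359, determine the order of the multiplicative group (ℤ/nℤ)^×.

φ(n) = (p − 1)(q − 1) = (197−1)(359−1) = 196·358 = 70168.

70168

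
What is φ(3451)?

First factor: 3451 = 7 · 17 · 29.
φ(3451) = 3451 · (1 − 1/7) · (1 − 1/17) · (1 − 1/29)
       = 3451 · 2688/3451 = 2688.

2688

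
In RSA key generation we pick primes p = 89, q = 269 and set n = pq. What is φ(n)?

23584

For distinct primes, φ(pq) = (p−1)(q−1) = 88 × 268 = 23584.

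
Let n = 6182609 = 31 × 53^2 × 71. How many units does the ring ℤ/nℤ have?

5787600

φ(6182609) = 6182609 · (1 − 1/31) · (1 − 1/53) · (1 − 1/71)
       = 6182609 · 109200/116653 = 5787600.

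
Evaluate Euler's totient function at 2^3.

φ(8) = 8 · (1 − 1/2)
       = 8 · 1/2 = 4.

4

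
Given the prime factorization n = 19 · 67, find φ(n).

φ(19) = 19 − 1 = 18.
φ(67) = 67 − 1 = 66.
φ(1273) = 18 × 66 = 1188.

1188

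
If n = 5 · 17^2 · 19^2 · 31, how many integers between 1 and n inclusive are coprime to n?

11162880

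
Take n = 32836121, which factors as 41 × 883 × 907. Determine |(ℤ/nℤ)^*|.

φ(32836121) = 32836121 · (1 − 1/41) · (1 − 1/883) · (1 − 1/907)
       = 32836121 · 31963680/32836121 = 31963680.

31963680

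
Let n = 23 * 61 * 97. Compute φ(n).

φ(23) = 23 − 1 = 22.
φ(61) = 61 − 1 = 60.
φ(97) = 97 − 1 = 96.
Multiply: 22 · 60 · 96 = 126720.

126720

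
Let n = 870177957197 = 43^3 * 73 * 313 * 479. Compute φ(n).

φ(870177957197) = 870177957197 · (1 − 1/43) · (1 − 1/73) · (1 − 1/313) · (1 − 1/479)
       = 870177957197 · 450987264/470620853 = 833875451136.

833875451136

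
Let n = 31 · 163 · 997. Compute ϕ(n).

φ(31) = 31 − 1 = 30.
φ(163) = 163 − 1 = 162.
φ(997) = 997 − 1 = 996.
Multiply: 30 · 162 · 996 = 4840560.

4840560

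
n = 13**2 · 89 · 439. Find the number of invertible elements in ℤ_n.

6012864

φ(6602999) = 6602999 · (1 − 1/13) · (1 − 1/89) · (1 − 1/439)
       = 6602999 · 462528/507923 = 6012864.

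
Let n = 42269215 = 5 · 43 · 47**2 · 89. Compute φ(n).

31963008

φ(5) = 5 − 1 = 4.
φ(43) = 43 − 1 = 42.
φ(47^2) = 47^1·(47−1) = 47·46 = 2162.
φ(89) = 89 − 1 = 88.
Since φ is multiplicative, φ(42269215) = 4 · 42 · 2162 · 88 = 31963008.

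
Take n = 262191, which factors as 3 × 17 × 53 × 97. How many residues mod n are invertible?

φ(262191) = 262191 · (1 − 1/3) · (1 − 1/17) · (1 − 1/53) · (1 − 1/97)
       = 262191 · 159744/262191 = 159744.

159744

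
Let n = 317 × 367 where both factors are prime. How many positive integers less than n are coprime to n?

115656

φ(n) = (p − 1)(q − 1) = (317−1)(367−1) = 316·366 = 115656.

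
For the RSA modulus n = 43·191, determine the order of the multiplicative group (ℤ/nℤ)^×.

7980

φ(8213) = 8213 · (1 − 1/43) · (1 − 1/191)
       = 8213 · 7980/8213 = 7980.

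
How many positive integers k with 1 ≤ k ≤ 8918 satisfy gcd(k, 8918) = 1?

3528

Factor 8918: 8918 = 2 × 7**3 × 13.
φ(8918) = 8918 · (1 − 1/2) · (1 − 1/7) · (1 − 1/13)
       = 8918 · 72/182 = 3528.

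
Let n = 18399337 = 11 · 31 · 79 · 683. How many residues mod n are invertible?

15958800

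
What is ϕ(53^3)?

φ(148877) = 148877 · (1 − 1/53)
       = 148877 · 52/53 = 146068.

146068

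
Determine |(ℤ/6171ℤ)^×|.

Factor 6171: 6171 = 3 * 11**2 * 17.
φ(6171) = 6171 · (1 − 1/3) · (1 − 1/11) · (1 − 1/17)
       = 6171 · 320/561 = 3520.

3520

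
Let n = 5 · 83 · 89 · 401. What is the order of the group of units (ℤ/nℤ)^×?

11545600

φ(5) = 5 − 1 = 4.
φ(83) = 83 − 1 = 82.
φ(89) = 89 − 1 = 88.
φ(401) = 401 − 1 = 400.
φ(14810935) = 4 × 82 × 88 × 400 = 11545600.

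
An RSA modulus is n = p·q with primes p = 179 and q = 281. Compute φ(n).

49840

φ(50299) = 50299 · (1 − 1/179) · (1 − 1/281)
       = 50299 · 49840/50299 = 49840.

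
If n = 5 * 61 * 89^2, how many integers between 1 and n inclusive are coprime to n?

1879680

φ(5) = 5 − 1 = 4.
φ(61) = 61 − 1 = 60.
φ(89^2) = 89^1·(89−1) = 89·88 = 7832.
φ(2415905) = 4 × 60 × 7832 = 1879680.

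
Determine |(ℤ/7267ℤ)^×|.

6552

7267 = 13^2 · 43.
φ(7267) = 7267 · (1 − 1/13) · (1 − 1/43)
       = 7267 · 504/559 = 6552.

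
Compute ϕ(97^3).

903264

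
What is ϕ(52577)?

42336

First factor: 52577 = 7^2 × 29 × 37.
φ(52577) = 52577 · (1 − 1/7) · (1 − 1/29) · (1 − 1/37)
       = 52577 · 6048/7511 = 42336.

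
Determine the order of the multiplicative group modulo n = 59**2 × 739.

2525436

φ(59^2) = 59^1·(59−1) = 59·58 = 3422.
φ(739) = 739 − 1 = 738.
φ(2572459) = 3422 × 738 = 2525436.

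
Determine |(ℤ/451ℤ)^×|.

Factor 451: 451 = 11 · 41.
φ(11) = 11 − 1 = 10.
φ(41) = 41 − 1 = 40.
Multiply: 10 · 40 = 400.

400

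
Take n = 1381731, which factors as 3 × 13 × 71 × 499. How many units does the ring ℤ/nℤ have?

836640

φ(1381731) = 1381731 · (1 − 1/3) · (1 − 1/13) · (1 − 1/71) · (1 − 1/499)
       = 1381731 · 836640/1381731 = 836640.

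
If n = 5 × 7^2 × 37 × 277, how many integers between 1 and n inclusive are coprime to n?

1669248

φ(5) = 5 − 1 = 4.
φ(7^2) = 7^1·(7−1) = 7·6 = 42.
φ(37) = 37 − 1 = 36.
φ(277) = 277 − 1 = 276.
Multiply: 4 · 42 · 36 · 276 = 1669248.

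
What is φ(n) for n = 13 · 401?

4800

φ(13) = 13 − 1 = 12.
φ(401) = 401 − 1 = 400.
φ(5213) = 12 × 400 = 4800.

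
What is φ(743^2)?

φ(552049) = 552049 · (1 − 1/743)
       = 552049 · 742/743 = 551306.

551306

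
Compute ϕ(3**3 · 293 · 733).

3847392

φ(5798763) = 5798763 · (1 − 1/3) · (1 − 1/293) · (1 − 1/733)
       = 5798763 · 427488/644307 = 3847392.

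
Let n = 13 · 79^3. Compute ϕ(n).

φ(6409507) = 6409507 · (1 − 1/13) · (1 − 1/79)
       = 6409507 · 936/1027 = 5841576.

5841576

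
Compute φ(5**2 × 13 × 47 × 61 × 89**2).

φ(7380589775) = 7380589775 · (1 − 1/5) · (1 − 1/13) · (1 − 1/47) · (1 − 1/61) · (1 − 1/89)
       = 7380589775 · 11658240/16585595 = 5187916800.

5187916800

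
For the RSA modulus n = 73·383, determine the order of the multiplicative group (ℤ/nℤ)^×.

27504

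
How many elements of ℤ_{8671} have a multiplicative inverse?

8671 = 13 · 23 · 29.
φ(13) = 13 − 1 = 12.
φ(23) = 23 − 1 = 22.
φ(29) = 29 − 1 = 28.
Multiply: 12 · 22 · 28 = 7392.

7392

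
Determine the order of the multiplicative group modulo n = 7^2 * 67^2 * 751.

139293000

φ(7^2) = 7^1·(7−1) = 7·6 = 42.
φ(67^2) = 67^1·(67−1) = 67·66 = 4422.
φ(751) = 751 − 1 = 750.
Since φ is multiplicative, φ(165190711) = 42 · 4422 · 750 = 139293000.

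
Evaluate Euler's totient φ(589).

First factor: 589 = 19 · 31.
φ(589) = 589 · (1 − 1/19) · (1 − 1/31)
       = 589 · 540/589 = 540.

540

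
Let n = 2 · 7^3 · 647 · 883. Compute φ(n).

167512968

φ(2) = 2 − 1 = 1.
φ(7^3) = 7^3 − 7^2 = 343 − 49 = 294.
φ(647) = 647 − 1 = 646.
φ(883) = 883 − 1 = 882.
φ(391912486) = 1 × 294 × 646 × 882 = 167512968.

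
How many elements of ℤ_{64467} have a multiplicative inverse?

36288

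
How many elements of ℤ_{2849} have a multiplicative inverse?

Prime factorization: 2849 = 7 * 11 * 37.
φ(7) = 7 − 1 = 6.
φ(11) = 11 − 1 = 10.
φ(37) = 37 − 1 = 36.
φ(2849) = 6 × 10 × 36 = 2160.

2160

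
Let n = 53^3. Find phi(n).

146068

φ(53^3) = 53^2·(53−1) = 2809·52 = 146068.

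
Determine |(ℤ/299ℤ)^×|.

264

299 = 13 * 23.
φ(299) = 299 · (1 − 1/13) · (1 − 1/23)
       = 299 · 264/299 = 264.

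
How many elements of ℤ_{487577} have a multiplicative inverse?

Factor 487577: 487577 = 17 · 23 · 29 · 43.
φ(17) = 17 − 1 = 16.
φ(23) = 23 − 1 = 22.
φ(29) = 29 − 1 = 28.
φ(43) = 43 − 1 = 42.
Multiply: 16 · 22 · 28 · 42 = 413952.

413952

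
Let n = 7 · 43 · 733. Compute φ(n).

φ(220633) = 220633 · (1 − 1/7) · (1 − 1/43) · (1 − 1/733)
       = 220633 · 184464/220633 = 184464.

184464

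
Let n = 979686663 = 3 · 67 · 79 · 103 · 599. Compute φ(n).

φ(979686663) = 979686663 · (1 − 1/3) · (1 − 1/67) · (1 − 1/79) · (1 − 1/103) · (1 − 1/599)
       = 979686663 · 628014816/979686663 = 628014816.

628014816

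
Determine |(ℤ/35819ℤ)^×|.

First factor: 35819 = 7^2 · 17 · 43.
φ(35819) = 35819 · (1 − 1/7) · (1 − 1/17) · (1 − 1/43)
       = 35819 · 4032/5117 = 28224.

28224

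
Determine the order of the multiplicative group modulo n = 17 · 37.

576

φ(17) = 17 − 1 = 16.
φ(37) = 37 − 1 = 36.
φ(629) = 16 × 36 = 576.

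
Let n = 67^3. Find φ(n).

296274

φ(300763) = 300763 · (1 − 1/67)
       = 300763 · 66/67 = 296274.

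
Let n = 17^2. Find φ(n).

272

φ(289) = 289 · (1 − 1/17)
       = 289 · 16/17 = 272.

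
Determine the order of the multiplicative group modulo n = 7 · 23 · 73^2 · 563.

φ(483036547) = 483036547 · (1 − 1/7) · (1 − 1/23) · (1 − 1/73) · (1 − 1/563)
       = 483036547 · 5341248/6616939 = 389911104.

389911104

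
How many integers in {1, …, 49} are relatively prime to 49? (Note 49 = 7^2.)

φ(49) = 49 · (1 − 1/7)
       = 49 · 6/7 = 42.

42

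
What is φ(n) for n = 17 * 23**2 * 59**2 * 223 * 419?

φ(2925010993621) = 2925010993621 · (1 − 1/17) · (1 − 1/23) · (1 − 1/59) · (1 − 1/223) · (1 − 1/419)
       = 2925010993621 · 1894523136/2155498153 = 2570867895552.

2570867895552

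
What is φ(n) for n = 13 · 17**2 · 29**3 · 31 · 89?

202912174080

φ(13) = 13 − 1 = 12.
φ(17^2) = 17^1·(17−1) = 17·16 = 272.
φ(29^3) = 29^2·(29−1) = 841·28 = 23548.
φ(31) = 31 − 1 = 30.
φ(89) = 89 − 1 = 88.
Multiply: 12 · 272 · 23548 · 30 · 88 = 202912174080.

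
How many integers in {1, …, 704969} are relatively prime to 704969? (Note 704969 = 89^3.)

φ(704969) = 704969 · (1 − 1/89)
       = 704969 · 88/89 = 697048.

697048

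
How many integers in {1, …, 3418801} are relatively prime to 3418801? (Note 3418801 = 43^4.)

3339294

φ(43^4) = 43^3·(43−1) = 79507·42 = 3339294.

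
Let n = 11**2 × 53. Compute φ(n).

φ(11^2) = 11^2 − 11^1 = 121 − 11 = 110.
φ(53) = 53 − 1 = 52.
Since φ is multiplicative, φ(6413) = 110 · 52 = 5720.

5720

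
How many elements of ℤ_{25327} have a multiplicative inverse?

25327 = 19 * 31 * 43.
φ(25327) = 25327 · (1 − 1/19) · (1 − 1/31) · (1 − 1/43)
       = 25327 · 22680/25327 = 22680.

22680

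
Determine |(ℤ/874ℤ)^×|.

Factor 874: 874 = 2 · 19 · 23.
φ(874) = 874 · (1 − 1/2) · (1 − 1/19) · (1 − 1/23)
       = 874 · 396/874 = 396.

396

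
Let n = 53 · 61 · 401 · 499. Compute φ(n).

621504000

φ(646920067) = 646920067 · (1 − 1/53) · (1 − 1/61) · (1 − 1/401) · (1 − 1/499)
       = 646920067 · 621504000/646920067 = 621504000.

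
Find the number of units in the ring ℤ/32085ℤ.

15840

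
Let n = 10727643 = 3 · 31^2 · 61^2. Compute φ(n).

6807600

φ(3) = 3 − 1 = 2.
φ(31^2) = 31^2 − 31^1 = 961 − 31 = 930.
φ(61^2) = 61^1·(61−1) = 61·60 = 3660.
φ(10727643) = 2 × 930 × 3660 = 6807600.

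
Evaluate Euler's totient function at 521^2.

φ(521^2) = 521^2 − 521^1 = 271441 − 521 = 270920.

270920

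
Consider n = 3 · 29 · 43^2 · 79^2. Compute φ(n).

φ(1003945983) = 1003945983 · (1 − 1/3) · (1 − 1/29) · (1 − 1/43) · (1 − 1/79)
       = 1003945983 · 183456/295539 = 623200032.

623200032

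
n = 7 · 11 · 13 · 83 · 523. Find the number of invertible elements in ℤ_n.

30818880

φ(7) = 7 − 1 = 6.
φ(11) = 11 − 1 = 10.
φ(13) = 13 − 1 = 12.
φ(83) = 83 − 1 = 82.
φ(523) = 523 − 1 = 522.
Multiply: 6 · 10 · 12 · 82 · 522 = 30818880.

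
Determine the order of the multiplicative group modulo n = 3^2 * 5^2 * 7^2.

5040

φ(11025) = 11025 · (1 − 1/3) · (1 − 1/5) · (1 − 1/7)
       = 11025 · 48/105 = 5040.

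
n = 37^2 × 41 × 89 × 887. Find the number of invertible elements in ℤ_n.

φ(4430991647) = 4430991647 · (1 − 1/37) · (1 − 1/41) · (1 − 1/89) · (1 − 1/887)
       = 4430991647 · 112273920/119756531 = 4154135040.

4154135040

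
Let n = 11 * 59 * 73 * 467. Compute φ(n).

19460160

φ(22125059) = 22125059 · (1 − 1/11) · (1 − 1/59) · (1 − 1/73) · (1 − 1/467)
       = 22125059 · 19460160/22125059 = 19460160.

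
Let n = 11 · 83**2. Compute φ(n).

68060

φ(75779) = 75779 · (1 − 1/11) · (1 − 1/83)
       = 75779 · 820/913 = 68060.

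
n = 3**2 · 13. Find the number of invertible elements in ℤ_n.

φ(3^2) = 3^2 − 3^1 = 9 − 3 = 6.
φ(13) = 13 − 1 = 12.
Since φ is multiplicative, φ(117) = 6 · 12 = 72.

72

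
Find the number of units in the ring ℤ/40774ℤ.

Prime factorization: 40774 = 2 · 19 · 29 · 37.
φ(40774) = 40774 · (1 − 1/2) · (1 − 1/19) · (1 − 1/29) · (1 − 1/37)
       = 40774 · 18144/40774 = 18144.

18144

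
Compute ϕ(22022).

First factor: 22022 = 2 · 7 · 11^2 · 13.
φ(22022) = 22022 · (1 − 1/2) · (1 − 1/7) · (1 − 1/11) · (1 − 1/13)
       = 22022 · 720/2002 = 7920.

7920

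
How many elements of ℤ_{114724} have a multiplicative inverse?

51744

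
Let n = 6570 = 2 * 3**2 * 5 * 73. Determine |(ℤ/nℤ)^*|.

φ(2) = 2 − 1 = 1.
φ(3^2) = 3^2 − 3^1 = 9 − 3 = 6.
φ(5) = 5 − 1 = 4.
φ(73) = 73 − 1 = 72.
Multiply: 1 · 6 · 4 · 72 = 1728.

1728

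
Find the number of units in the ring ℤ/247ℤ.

216

First factor: 247 = 13 × 19.
φ(247) = 247 · (1 − 1/13) · (1 − 1/19)
       = 247 · 216/247 = 216.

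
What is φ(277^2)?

76452

φ(277^2) = 277^1·(277−1) = 277·276 = 76452.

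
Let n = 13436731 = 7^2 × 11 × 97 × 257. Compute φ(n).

10321920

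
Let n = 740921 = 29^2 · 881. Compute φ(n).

714560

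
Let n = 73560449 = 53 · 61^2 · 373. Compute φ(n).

70799040

φ(53) = 53 − 1 = 52.
φ(61^2) = 61^1·(61−1) = 61·60 = 3660.
φ(373) = 373 − 1 = 372.
Since φ is multiplicative, φ(73560449) = 52 · 3660 · 372 = 70799040.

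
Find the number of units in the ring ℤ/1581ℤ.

960

Prime factorization: 1581 = 3 · 17 · 31.
φ(3) = 3 − 1 = 2.
φ(17) = 17 − 1 = 16.
φ(31) = 31 − 1 = 30.
φ(1581) = 2 × 16 × 30 = 960.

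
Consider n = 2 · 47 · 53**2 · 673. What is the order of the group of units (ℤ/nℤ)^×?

φ(2) = 2 − 1 = 1.
φ(47) = 47 − 1 = 46.
φ(53^2) = 53^1·(53−1) = 53·52 = 2756.
φ(673) = 673 − 1 = 672.
Multiply: 1 · 46 · 2756 · 672 = 85193472.

85193472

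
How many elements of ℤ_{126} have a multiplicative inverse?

36

126 = 2 · 3^2 · 7.
φ(2) = 2 − 1 = 1.
φ(3^2) = 3^1·(3−1) = 3·2 = 6.
φ(7) = 7 − 1 = 6.
Since φ is multiplicative, φ(126) = 1 · 6 · 6 = 36.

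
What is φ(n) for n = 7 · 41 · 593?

φ(170191) = 170191 · (1 − 1/7) · (1 − 1/41) · (1 − 1/593)
       = 170191 · 142080/170191 = 142080.

142080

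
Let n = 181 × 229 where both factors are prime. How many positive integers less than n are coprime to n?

41040

φ(n) = (p − 1)(q − 1) = (181−1)(229−1) = 180·228 = 41040.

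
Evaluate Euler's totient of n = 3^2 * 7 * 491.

17640

φ(3^2) = 3^1·(3−1) = 3·2 = 6.
φ(7) = 7 − 1 = 6.
φ(491) = 491 − 1 = 490.
φ(30933) = 6 × 6 × 490 = 17640.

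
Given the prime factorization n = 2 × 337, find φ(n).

φ(2) = 2 − 1 = 1.
φ(337) = 337 − 1 = 336.
φ(674) = 1 × 336 = 336.

336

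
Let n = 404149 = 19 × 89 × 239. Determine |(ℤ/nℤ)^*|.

376992

φ(19) = 19 − 1 = 18.
φ(89) = 89 − 1 = 88.
φ(239) = 239 − 1 = 238.
φ(404149) = 18 × 88 × 238 = 376992.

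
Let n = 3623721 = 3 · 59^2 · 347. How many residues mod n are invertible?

2368024

φ(3) = 3 − 1 = 2.
φ(59^2) = 59^2 − 59^1 = 3481 − 59 = 3422.
φ(347) = 347 − 1 = 346.
Multiply: 2 · 3422 · 346 = 2368024.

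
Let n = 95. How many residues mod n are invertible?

72

Prime factorization: 95 = 5 · 19.
φ(95) = 95 · (1 − 1/5) · (1 − 1/19)
       = 95 · 72/95 = 72.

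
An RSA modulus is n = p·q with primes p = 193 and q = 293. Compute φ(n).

56064

φ(193) = 193 − 1 = 192.
φ(293) = 293 − 1 = 292.
Multiply: 192 · 292 = 56064.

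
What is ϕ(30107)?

30107 = 7 × 11 × 17 × 23.
φ(30107) = 30107 · (1 − 1/7) · (1 − 1/11) · (1 − 1/17) · (1 − 1/23)
       = 30107 · 21120/30107 = 21120.

21120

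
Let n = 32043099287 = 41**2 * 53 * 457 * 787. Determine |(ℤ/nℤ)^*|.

φ(41^2) = 41^2 − 41^1 = 1681 − 41 = 1640.
φ(53) = 53 − 1 = 52.
φ(457) = 457 − 1 = 456.
φ(787) = 787 − 1 = 786.
Since φ is multiplicative, φ(32043099287) = 1640 · 52 · 456 · 786 = 30565716480.

30565716480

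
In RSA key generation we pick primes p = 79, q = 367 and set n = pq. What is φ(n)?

φ(n) = (p − 1)(q − 1) = (79−1)(367−1) = 78·366 = 28548.

28548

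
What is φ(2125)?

1600

2125 = 5**3 · 17.
φ(5^3) = 5^3 − 5^2 = 125 − 25 = 100.
φ(17) = 17 − 1 = 16.
Multiply: 100 · 16 = 1600.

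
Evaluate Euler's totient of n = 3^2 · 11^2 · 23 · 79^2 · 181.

φ(28293617187) = 28293617187 · (1 − 1/3) · (1 − 1/11) · (1 − 1/23) · (1 − 1/79) · (1 − 1/181)
       = 28293617187 · 6177600/10852941 = 16105003200.

16105003200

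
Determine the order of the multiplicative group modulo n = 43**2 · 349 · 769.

482678784

φ(43^2) = 43^1·(43−1) = 43·42 = 1806.
φ(349) = 349 − 1 = 348.
φ(769) = 769 − 1 = 768.
Since φ is multiplicative, φ(496236469) = 1806 · 348 · 768 = 482678784.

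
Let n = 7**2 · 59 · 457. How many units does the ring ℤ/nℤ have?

1110816

φ(7^2) = 7^1·(7−1) = 7·6 = 42.
φ(59) = 59 − 1 = 58.
φ(457) = 457 − 1 = 456.
Since φ is multiplicative, φ(1321187) = 42 · 58 · 456 = 1110816.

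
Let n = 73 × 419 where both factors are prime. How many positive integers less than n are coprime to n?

φ(pq) = (p−1)(q−1) = 72 · 418 = 30096.

30096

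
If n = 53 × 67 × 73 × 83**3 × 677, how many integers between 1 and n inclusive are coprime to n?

φ(53) = 53 − 1 = 52.
φ(67) = 67 − 1 = 66.
φ(73) = 73 − 1 = 72.
φ(83^3) = 83^3 − 83^2 = 571787 − 6889 = 564898.
φ(677) = 677 − 1 = 676.
Multiply: 52 · 66 · 72 · 564898 · 676 = 94361863444992.

94361863444992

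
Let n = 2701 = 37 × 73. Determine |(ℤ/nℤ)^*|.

2592

φ(37) = 37 − 1 = 36.
φ(73) = 73 − 1 = 72.
φ(2701) = 36 × 72 = 2592.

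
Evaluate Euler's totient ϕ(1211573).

950400

First factor: 1211573 = 11^2 · 17 · 19 · 31.
φ(11^2) = 11^1·(11−1) = 11·10 = 110.
φ(17) = 17 − 1 = 16.
φ(19) = 19 − 1 = 18.
φ(31) = 31 − 1 = 30.
Multiply: 110 · 16 · 18 · 30 = 950400.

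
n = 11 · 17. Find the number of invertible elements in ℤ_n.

160

φ(11) = 11 − 1 = 10.
φ(17) = 17 − 1 = 16.
φ(187) = 10 × 16 = 160.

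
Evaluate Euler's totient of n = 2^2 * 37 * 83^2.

490032

φ(1019572) = 1019572 · (1 − 1/2) · (1 − 1/37) · (1 − 1/83)
       = 1019572 · 2952/6142 = 490032.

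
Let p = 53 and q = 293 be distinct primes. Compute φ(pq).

For distinct primes, φ(pq) = (p−1)(q−1) = 52 × 292 = 15184.

15184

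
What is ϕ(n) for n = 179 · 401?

φ(71779) = 71779 · (1 − 1/179) · (1 − 1/401)
       = 71779 · 71200/71779 = 71200.

71200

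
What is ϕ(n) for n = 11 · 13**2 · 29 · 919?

φ(49544209) = 49544209 · (1 − 1/11) · (1 − 1/13) · (1 − 1/29) · (1 − 1/919)
       = 49544209 · 3084480/3811093 = 40098240.

40098240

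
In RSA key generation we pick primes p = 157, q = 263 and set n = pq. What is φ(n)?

40872

φ(pq) = (p−1)(q−1) = 156 · 262 = 40872.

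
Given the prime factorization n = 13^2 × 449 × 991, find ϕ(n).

69189120

φ(75198071) = 75198071 · (1 − 1/13) · (1 − 1/449) · (1 − 1/991)
       = 75198071 · 5322240/5784467 = 69189120.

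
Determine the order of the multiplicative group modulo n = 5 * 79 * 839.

261456

φ(331405) = 331405 · (1 − 1/5) · (1 − 1/79) · (1 − 1/839)
       = 331405 · 261456/331405 = 261456.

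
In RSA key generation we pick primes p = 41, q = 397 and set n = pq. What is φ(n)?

15840

φ(pq) = (p−1)(q−1) = 40 · 396 = 15840.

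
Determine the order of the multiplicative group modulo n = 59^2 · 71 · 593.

φ(59^2) = 59^2 − 59^1 = 3481 − 59 = 3422.
φ(71) = 71 − 1 = 70.
φ(593) = 593 − 1 = 592.
Since φ is multiplicative, φ(146560543) = 3422 · 70 · 592 = 141807680.

141807680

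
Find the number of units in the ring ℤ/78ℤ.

Prime factorization: 78 = 2 · 3 · 13.
φ(2) = 2 − 1 = 1.
φ(3) = 3 − 1 = 2.
φ(13) = 13 − 1 = 12.
φ(78) = 1 × 2 × 12 = 24.

24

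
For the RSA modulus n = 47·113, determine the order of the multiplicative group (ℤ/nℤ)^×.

φ(pq) = (p−1)(q−1) = 46 · 112 = 5152.

5152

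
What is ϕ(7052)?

3360

7052 = 2^2 · 41 · 43.
φ(7052) = 7052 · (1 − 1/2) · (1 − 1/41) · (1 − 1/43)
       = 7052 · 1680/3526 = 3360.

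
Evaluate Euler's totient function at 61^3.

φ(61^3) = 61^3 − 61^2 = 226981 − 3721 = 223260.

223260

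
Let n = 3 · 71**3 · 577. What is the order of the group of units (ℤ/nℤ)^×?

406506240

φ(619543941) = 619543941 · (1 − 1/3) · (1 − 1/71) · (1 − 1/577)
       = 619543941 · 80640/122901 = 406506240.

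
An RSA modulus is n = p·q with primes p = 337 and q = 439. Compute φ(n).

147168

φ(147943) = 147943 · (1 − 1/337) · (1 − 1/439)
       = 147943 · 147168/147943 = 147168.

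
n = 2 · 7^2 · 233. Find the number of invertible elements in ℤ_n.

9744

φ(2) = 2 − 1 = 1.
φ(7^2) = 7^2 − 7^1 = 49 − 7 = 42.
φ(233) = 233 − 1 = 232.
φ(22834) = 1 × 42 × 232 = 9744.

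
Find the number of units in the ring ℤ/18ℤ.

6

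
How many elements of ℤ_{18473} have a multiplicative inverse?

Factor 18473: 18473 = 7**2 · 13 · 29.
φ(18473) = 18473 · (1 − 1/7) · (1 − 1/13) · (1 − 1/29)
       = 18473 · 2016/2639 = 14112.

14112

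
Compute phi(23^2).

506

φ(23^2) = 23^1·(23−1) = 23·22 = 506.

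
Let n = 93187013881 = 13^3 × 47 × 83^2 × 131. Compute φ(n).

82539356640

φ(93187013881) = 93187013881 · (1 − 1/13) · (1 − 1/47) · (1 − 1/83) · (1 − 1/131)
       = 93187013881 · 5884320/6643403 = 82539356640.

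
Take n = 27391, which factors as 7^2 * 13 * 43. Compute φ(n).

φ(27391) = 27391 · (1 − 1/7) · (1 − 1/13) · (1 − 1/43)
       = 27391 · 3024/3913 = 21168.

21168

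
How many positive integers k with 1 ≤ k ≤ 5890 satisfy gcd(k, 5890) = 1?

Prime factorization: 5890 = 2 · 5 · 19 · 31.
φ(5890) = 5890 · (1 − 1/2) · (1 − 1/5) · (1 − 1/19) · (1 − 1/31)
       = 5890 · 2160/5890 = 2160.

2160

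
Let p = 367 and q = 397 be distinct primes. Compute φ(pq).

φ(n) = (p − 1)(q − 1) = (367−1)(397−1) = 366·396 = 144936.

144936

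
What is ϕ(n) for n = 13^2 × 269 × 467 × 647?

12585713088

φ(13735995689) = 13735995689 · (1 − 1/13) · (1 − 1/269) · (1 − 1/467) · (1 − 1/647)
       = 13735995689 · 968131776/1056615053 = 12585713088.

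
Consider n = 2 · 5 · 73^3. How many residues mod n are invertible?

1534752

φ(3890170) = 3890170 · (1 − 1/2) · (1 − 1/5) · (1 − 1/73)
       = 3890170 · 288/730 = 1534752.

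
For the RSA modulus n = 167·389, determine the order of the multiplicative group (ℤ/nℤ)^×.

φ(64963) = 64963 · (1 − 1/167) · (1 − 1/389)
       = 64963 · 64408/64963 = 64408.

64408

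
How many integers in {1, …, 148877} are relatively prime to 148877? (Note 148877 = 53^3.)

146068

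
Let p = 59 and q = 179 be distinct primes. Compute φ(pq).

For distinct primes, φ(pq) = (p−1)(q−1) = 58 × 178 = 10324.

10324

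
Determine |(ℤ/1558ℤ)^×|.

First factor: 1558 = 2 · 19 · 41.
φ(2) = 2 − 1 = 1.
φ(19) = 19 − 1 = 18.
φ(41) = 41 − 1 = 40.
Since φ is multiplicative, φ(1558) = 1 · 18 · 40 = 720.

720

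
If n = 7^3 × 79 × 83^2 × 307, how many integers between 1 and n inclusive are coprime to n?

47759008752

φ(7^3) = 7^2·(7−1) = 49·6 = 294.
φ(79) = 79 − 1 = 78.
φ(83^2) = 83^2 − 83^1 = 6889 − 83 = 6806.
φ(307) = 307 − 1 = 306.
Since φ is multiplicative, φ(57308068531) = 294 · 78 · 6806 · 306 = 47759008752.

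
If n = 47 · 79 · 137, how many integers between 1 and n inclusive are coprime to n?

487968

φ(508681) = 508681 · (1 − 1/47) · (1 − 1/79) · (1 − 1/137)
       = 508681 · 487968/508681 = 487968.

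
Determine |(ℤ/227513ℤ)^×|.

Prime factorization: 227513 = 11 · 13 · 37 · 43.
φ(227513) = 227513 · (1 − 1/11) · (1 − 1/13) · (1 − 1/37) · (1 − 1/43)
       = 227513 · 181440/227513 = 181440.

181440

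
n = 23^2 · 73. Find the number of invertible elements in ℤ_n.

φ(23^2) = 23^1·(23−1) = 23·22 = 506.
φ(73) = 73 − 1 = 72.
Multiply: 506 · 72 = 36432.

36432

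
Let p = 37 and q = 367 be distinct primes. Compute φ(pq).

13176

φ(37) = 37 − 1 = 36.
φ(367) = 367 − 1 = 366.
Since φ is multiplicative, φ(13579) = 36 · 366 = 13176.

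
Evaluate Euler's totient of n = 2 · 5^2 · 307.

6120

φ(2) = 2 − 1 = 1.
φ(5^2) = 5^1·(5−1) = 5·4 = 20.
φ(307) = 307 − 1 = 306.
φ(15350) = 1 × 20 × 306 = 6120.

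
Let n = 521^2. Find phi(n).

φ(271441) = 271441 · (1 − 1/521)
       = 271441 · 520/521 = 270920.

270920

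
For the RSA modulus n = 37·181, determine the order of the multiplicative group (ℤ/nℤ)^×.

6480

φ(37) = 37 − 1 = 36.
φ(181) = 181 − 1 = 180.
Since φ is multiplicative, φ(6697) = 36 · 180 = 6480.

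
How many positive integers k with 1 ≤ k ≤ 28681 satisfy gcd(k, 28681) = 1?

25872

Prime factorization: 28681 = 23 × 29 × 43.
φ(28681) = 28681 · (1 − 1/23) · (1 − 1/29) · (1 − 1/43)
       = 28681 · 25872/28681 = 25872.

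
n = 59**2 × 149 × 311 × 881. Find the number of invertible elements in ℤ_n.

φ(142110637979) = 142110637979 · (1 − 1/59) · (1 − 1/149) · (1 − 1/311) · (1 − 1/881)
       = 142110637979 · 2341715200/2408654881 = 138161196800.

138161196800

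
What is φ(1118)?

504

Prime factorization: 1118 = 2 × 13 × 43.
φ(1118) = 1118 · (1 − 1/2) · (1 − 1/13) · (1 − 1/43)
       = 1118 · 504/1118 = 504.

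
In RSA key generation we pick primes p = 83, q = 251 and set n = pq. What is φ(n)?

φ(20833) = 20833 · (1 − 1/83) · (1 − 1/251)
       = 20833 · 20500/20833 = 20500.

20500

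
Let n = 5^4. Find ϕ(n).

500

φ(625) = 625 · (1 − 1/5)
       = 625 · 4/5 = 500.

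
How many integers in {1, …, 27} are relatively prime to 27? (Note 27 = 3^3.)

18

φ(3^3) = 3^3 − 3^2 = 27 − 9 = 18.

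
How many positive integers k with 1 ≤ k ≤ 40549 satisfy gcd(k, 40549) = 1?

Factor 40549: 40549 = 23 · 41 · 43.
φ(23) = 23 − 1 = 22.
φ(41) = 41 − 1 = 40.
φ(43) = 43 − 1 = 42.
Since φ is multiplicative, φ(40549) = 22 · 40 · 42 = 36960.

36960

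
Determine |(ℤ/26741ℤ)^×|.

21120

First factor: 26741 = 11^2 × 13 × 17.
φ(11^2) = 11^2 − 11^1 = 121 − 11 = 110.
φ(13) = 13 − 1 = 12.
φ(17) = 17 − 1 = 16.
φ(26741) = 110 × 12 × 16 = 21120.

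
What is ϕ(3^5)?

162

φ(243) = 243 · (1 − 1/3)
       = 243 · 2/3 = 162.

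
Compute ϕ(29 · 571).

15960

φ(16559) = 16559 · (1 − 1/29) · (1 − 1/571)
       = 16559 · 15960/16559 = 15960.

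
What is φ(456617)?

362880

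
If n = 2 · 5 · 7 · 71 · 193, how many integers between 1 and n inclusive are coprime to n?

φ(959210) = 959210 · (1 − 1/2) · (1 − 1/5) · (1 − 1/7) · (1 − 1/71) · (1 − 1/193)
       = 959210 · 322560/959210 = 322560.

322560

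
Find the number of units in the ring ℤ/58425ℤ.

First factor: 58425 = 3 · 5**2 · 19 · 41.
φ(3) = 3 − 1 = 2.
φ(5^2) = 5^1·(5−1) = 5·4 = 20.
φ(19) = 19 − 1 = 18.
φ(41) = 41 − 1 = 40.
Since φ is multiplicative, φ(58425) = 2 · 20 · 18 · 40 = 28800.

28800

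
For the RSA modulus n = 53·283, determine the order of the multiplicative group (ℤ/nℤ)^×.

14664

For distinct primes, φ(pq) = (p−1)(q−1) = 52 × 282 = 14664.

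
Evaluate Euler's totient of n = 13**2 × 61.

φ(10309) = 10309 · (1 − 1/13) · (1 − 1/61)
       = 10309 · 720/793 = 9360.

9360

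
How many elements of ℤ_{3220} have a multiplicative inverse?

1056

3220 = 2^2 × 5 × 7 × 23.
φ(3220) = 3220 · (1 − 1/2) · (1 − 1/5) · (1 − 1/7) · (1 − 1/23)
       = 3220 · 528/1610 = 1056.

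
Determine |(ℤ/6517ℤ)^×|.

5292

Prime factorization: 6517 = 7^3 · 19.
φ(6517) = 6517 · (1 − 1/7) · (1 − 1/19)
       = 6517 · 108/133 = 5292.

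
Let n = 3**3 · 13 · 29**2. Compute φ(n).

175392

φ(3^3) = 3^3 − 3^2 = 27 − 9 = 18.
φ(13) = 13 − 1 = 12.
φ(29^2) = 29^1·(29−1) = 29·28 = 812.
φ(295191) = 18 × 12 × 812 = 175392.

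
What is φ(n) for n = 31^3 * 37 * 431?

φ(31^3) = 31^3 − 31^2 = 29791 − 961 = 28830.
φ(37) = 37 − 1 = 36.
φ(431) = 431 − 1 = 430.
Multiply: 28830 · 36 · 430 = 446288400.

446288400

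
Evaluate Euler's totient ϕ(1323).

756

1323 = 3^3 · 7^2.
φ(1323) = 1323 · (1 − 1/3) · (1 − 1/7)
       = 1323 · 12/21 = 756.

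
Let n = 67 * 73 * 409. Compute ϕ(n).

φ(67) = 67 − 1 = 66.
φ(73) = 73 − 1 = 72.
φ(409) = 409 − 1 = 408.
Multiply: 66 · 72 · 408 = 1938816.

1938816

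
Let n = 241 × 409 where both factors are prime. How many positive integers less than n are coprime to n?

97920

For distinct primes, φ(pq) = (p−1)(q−1) = 240 × 408 = 97920.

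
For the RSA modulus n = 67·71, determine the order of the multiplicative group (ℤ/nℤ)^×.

φ(pq) = (p−1)(q−1) = 66 · 70 = 4620.

4620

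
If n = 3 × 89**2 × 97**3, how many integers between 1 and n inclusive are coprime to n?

φ(21687848499) = 21687848499 · (1 − 1/3) · (1 − 1/89) · (1 − 1/97)
       = 21687848499 · 16896/25899 = 14148727296.

14148727296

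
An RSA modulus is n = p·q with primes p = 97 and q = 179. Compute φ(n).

φ(97) = 97 − 1 = 96.
φ(179) = 179 − 1 = 178.
Since φ is multiplicative, φ(17363) = 96 · 178 = 17088.

17088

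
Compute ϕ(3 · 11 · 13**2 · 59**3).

φ(3) = 3 − 1 = 2.
φ(11) = 11 − 1 = 10.
φ(13^2) = 13^1·(13−1) = 13·12 = 156.
φ(59^3) = 59^2·(59−1) = 3481·58 = 201898.
Multiply: 2 · 10 · 156 · 201898 = 629921760.

629921760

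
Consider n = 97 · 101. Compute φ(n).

φ(9797) = 9797 · (1 − 1/97) · (1 − 1/101)
       = 9797 · 9600/9797 = 9600.

9600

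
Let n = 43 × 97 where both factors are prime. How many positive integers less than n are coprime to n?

4032

φ(4171) = 4171 · (1 − 1/43) · (1 − 1/97)
       = 4171 · 4032/4171 = 4032.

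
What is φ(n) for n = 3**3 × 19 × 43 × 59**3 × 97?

263753086464

φ(3^3) = 3^3 − 3^2 = 27 − 9 = 18.
φ(19) = 19 − 1 = 18.
φ(43) = 43 − 1 = 42.
φ(59^3) = 59^2·(59−1) = 3481·58 = 201898.
φ(97) = 97 − 1 = 96.
Multiply: 18 · 18 · 42 · 201898 · 96 = 263753086464.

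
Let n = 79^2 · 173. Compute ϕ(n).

1059864

φ(1079693) = 1079693 · (1 − 1/79) · (1 − 1/173)
       = 1079693 · 13416/13667 = 1059864.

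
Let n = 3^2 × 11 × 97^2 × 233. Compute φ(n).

φ(3^2) = 3^1·(3−1) = 3·2 = 6.
φ(11) = 11 − 1 = 10.
φ(97^2) = 97^1·(97−1) = 97·96 = 9312.
φ(233) = 233 − 1 = 232.
Multiply: 6 · 10 · 9312 · 232 = 129623040.

129623040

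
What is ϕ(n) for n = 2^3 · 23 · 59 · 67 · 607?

204139584

φ(441502664) = 441502664 · (1 − 1/2) · (1 − 1/23) · (1 − 1/59) · (1 − 1/67) · (1 − 1/607)
       = 441502664 · 51034896/110375666 = 204139584.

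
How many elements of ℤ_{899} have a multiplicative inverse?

840

First factor: 899 = 29 × 31.
φ(29) = 29 − 1 = 28.
φ(31) = 31 − 1 = 30.
Multiply: 28 · 30 = 840.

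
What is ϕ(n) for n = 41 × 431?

17200

φ(17671) = 17671 · (1 − 1/41) · (1 − 1/431)
       = 17671 · 17200/17671 = 17200.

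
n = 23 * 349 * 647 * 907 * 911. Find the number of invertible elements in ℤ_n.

4077594480960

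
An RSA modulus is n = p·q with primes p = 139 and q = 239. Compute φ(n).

32844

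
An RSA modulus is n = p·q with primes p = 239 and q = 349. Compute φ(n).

82824

φ(pq) = (p−1)(q−1) = 238 · 348 = 82824.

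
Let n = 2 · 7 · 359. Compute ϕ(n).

φ(2) = 2 − 1 = 1.
φ(7) = 7 − 1 = 6.
φ(359) = 359 − 1 = 358.
Since φ is multiplicative, φ(5026) = 1 · 6 · 358 = 2148.

2148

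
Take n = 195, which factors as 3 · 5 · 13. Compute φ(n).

φ(195) = 195 · (1 − 1/3) · (1 − 1/5) · (1 − 1/13)
       = 195 · 96/195 = 96.

96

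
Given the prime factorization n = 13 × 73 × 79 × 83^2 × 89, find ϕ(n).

40362955776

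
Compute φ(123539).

104832

Factor 123539: 123539 = 13^2 · 17 · 43.
φ(123539) = 123539 · (1 − 1/13) · (1 − 1/17) · (1 − 1/43)
       = 123539 · 8064/9503 = 104832.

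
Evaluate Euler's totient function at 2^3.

4

φ(2^3) = 2^2·(2−1) = 4·1 = 4.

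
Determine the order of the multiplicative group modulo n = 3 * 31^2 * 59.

φ(170097) = 170097 · (1 − 1/3) · (1 − 1/31) · (1 − 1/59)
       = 170097 · 3480/5487 = 107880.

107880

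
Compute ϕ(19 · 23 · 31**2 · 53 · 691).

13213886400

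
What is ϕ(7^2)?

φ(49) = 49 · (1 − 1/7)
       = 49 · 6/7 = 42.

42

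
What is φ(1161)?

756

1161 = 3**3 · 43.
φ(3^3) = 3^2·(3−1) = 9·2 = 18.
φ(43) = 43 − 1 = 42.
Multiply: 18 · 42 = 756.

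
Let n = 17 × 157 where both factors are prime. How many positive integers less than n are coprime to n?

2496

For distinct primes, φ(pq) = (p−1)(q−1) = 16 × 156 = 2496.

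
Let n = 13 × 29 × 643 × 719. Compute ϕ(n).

154881216

φ(174293509) = 174293509 · (1 − 1/13) · (1 − 1/29) · (1 − 1/643) · (1 − 1/719)
       = 174293509 · 154881216/174293509 = 154881216.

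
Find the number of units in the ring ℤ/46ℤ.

22

46 = 2 * 23.
φ(46) = 46 · (1 − 1/2) · (1 − 1/23)
       = 46 · 22/46 = 22.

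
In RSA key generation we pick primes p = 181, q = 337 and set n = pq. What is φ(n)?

φ(60997) = 60997 · (1 − 1/181) · (1 − 1/337)
       = 60997 · 60480/60997 = 60480.

60480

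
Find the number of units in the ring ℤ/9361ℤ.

7920

Prime factorization: 9361 = 11 · 23 · 37.
φ(9361) = 9361 · (1 − 1/11) · (1 − 1/23) · (1 − 1/37)
       = 9361 · 7920/9361 = 7920.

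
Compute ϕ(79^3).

486798

φ(493039) = 493039 · (1 − 1/79)
       = 493039 · 78/79 = 486798.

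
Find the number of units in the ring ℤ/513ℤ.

324

First factor: 513 = 3^3 · 19.
φ(513) = 513 · (1 − 1/3) · (1 − 1/19)
       = 513 · 36/57 = 324.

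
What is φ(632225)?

435600

First factor: 632225 = 5^2 · 11^3 · 19.
φ(5^2) = 5^2 − 5^1 = 25 − 5 = 20.
φ(11^3) = 11^3 − 11^2 = 1331 − 121 = 1210.
φ(19) = 19 − 1 = 18.
φ(632225) = 20 × 1210 × 18 = 435600.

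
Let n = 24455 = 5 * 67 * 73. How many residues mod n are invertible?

19008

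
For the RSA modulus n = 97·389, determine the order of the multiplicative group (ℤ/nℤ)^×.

φ(37733) = 37733 · (1 − 1/97) · (1 − 1/389)
       = 37733 · 37248/37733 = 37248.

37248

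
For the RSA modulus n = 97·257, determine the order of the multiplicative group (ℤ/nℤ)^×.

For distinct primes, φ(pq) = (p−1)(q−1) = 96 × 256 = 24576.

24576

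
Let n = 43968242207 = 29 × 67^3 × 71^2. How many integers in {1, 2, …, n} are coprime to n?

41229489840

φ(29) = 29 − 1 = 28.
φ(67^3) = 67^2·(67−1) = 4489·66 = 296274.
φ(71^2) = 71^1·(71−1) = 71·70 = 4970.
φ(43968242207) = 28 × 296274 × 4970 = 41229489840.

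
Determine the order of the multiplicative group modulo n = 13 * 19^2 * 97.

393984

φ(13) = 13 − 1 = 12.
φ(19^2) = 19^1·(19−1) = 19·18 = 342.
φ(97) = 97 − 1 = 96.
Since φ is multiplicative, φ(455221) = 12 · 342 · 96 = 393984.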